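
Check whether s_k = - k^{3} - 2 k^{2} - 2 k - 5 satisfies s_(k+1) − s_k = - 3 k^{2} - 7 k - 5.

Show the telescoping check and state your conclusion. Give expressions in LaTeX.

valid (s_(k+1) − s_k reduces to t_k)

s_(k+1) = -k**3 - 5*k**2 - 9*k - 10
s_(k+1) − s_k = -3*k**2 - 7*k - 5
(s_(k+1) − s_k) − t_k = 0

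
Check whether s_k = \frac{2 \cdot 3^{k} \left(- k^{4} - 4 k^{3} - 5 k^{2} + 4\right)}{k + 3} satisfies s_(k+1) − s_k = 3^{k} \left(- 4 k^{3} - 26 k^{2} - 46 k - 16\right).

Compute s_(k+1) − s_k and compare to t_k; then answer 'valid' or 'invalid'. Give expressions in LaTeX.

Invalid: residual \frac{4 \cdot 3^{k} \left(k^{4} + 9 k^{3} + 30 k^{2} + 38 k + 13\right)}{k^{2} + 7 k + 12} ≠ 0.

s_(k+1) = 6*3**k*(-(k + 1)**4 - 4*(k + 1)**3 - 5*(k + 1)**2 + 4)/(k + 4)
s_(k+1) − s_k = 3**k*(-4*k**5 - 50*k**4 - 240*k**3 - 530*k**2 - 512*k - 140)/(k**2 + 7*k + 12)
(s_(k+1) − s_k) − t_k = 4*3**k*(k**4 + 9*k**3 + 30*k**2 + 38*k + 13)/(k**2 + 7*k + 12)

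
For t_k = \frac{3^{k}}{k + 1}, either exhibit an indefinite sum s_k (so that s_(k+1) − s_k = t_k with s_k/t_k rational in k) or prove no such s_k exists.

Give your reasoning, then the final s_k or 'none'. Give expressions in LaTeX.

none (Gosper's algorithm certifies no s_k)

Compute t_(k+1)/t_k: get 3*(k + 1)/(k + 2).
A = 3*k + 3, B = k + 2, C = 1.
Need (3*k + 3)·f(k+1) − (k + 1)·f(k) = 1.
Degrees (1,1,0) ⇒ d ≤ -1.
Bound -1 < 0, so the key equation has no polynomial solution.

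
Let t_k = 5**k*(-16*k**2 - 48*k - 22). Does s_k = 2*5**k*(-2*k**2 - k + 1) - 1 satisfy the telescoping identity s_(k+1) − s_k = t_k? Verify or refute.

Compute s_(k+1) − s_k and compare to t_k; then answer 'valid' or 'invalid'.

Valid — Δs_k = t_k.

s_(k+1) = -10*5**k*(k + 2*(k + 1)**2) - 1
s_(k+1) − s_k = 5**k*(-16*k**2 - 48*k - 22)
(s_(k+1) − s_k) − t_k = 0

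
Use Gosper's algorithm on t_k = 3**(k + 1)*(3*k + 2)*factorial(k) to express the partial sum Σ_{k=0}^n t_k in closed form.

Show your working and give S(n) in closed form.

r(k) = 3*(k + 1)*(3*k + 5)/(3*k + 2) after simplifying.
Take A(k)=3*k + 3, B(k)=1, C(k)=k + 2/3.
Key eq: (3*k + 3)·f(k+1) = (1)·f(k) + (k + 2/3).
d = 0 from the (1,0,1) case.
Solving with deg f ≤ 0: f(k) = 1/3.
Certificate R = B(k−1)f/C = 1/(3*k + 2) gives s_k = 3**(k + 1)*factorial(k).
s_(k+1) − s_k = 3**(k + 1)*(3*k + 2)*factorial(k) = t_k.
Telescope: S(n) = s_(n+1) − s_(0) = 3**(n + 2)*factorial(n + 1) − (3) = 9*3**n*factorial(n + 1) - 3.

S(n) = 9*3**n*factorial(n + 1) - 3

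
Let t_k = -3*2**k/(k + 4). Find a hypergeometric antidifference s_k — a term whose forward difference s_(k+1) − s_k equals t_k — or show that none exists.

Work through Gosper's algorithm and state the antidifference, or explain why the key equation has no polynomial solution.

The ratio is 2*(k + 4)/(k + 5).
Gosper form: A/B · C(k+1)/C(k) with A=2*k + 8, B=k + 5, C=1.
Solve (2*k + 8)·f(k+1) − (k + 4)·f(k) = 1.
Bound: deg f ≤ -1.
deg f ≤ -1 is impossible — no certificate.

not Gosper-summable; s_k does not exist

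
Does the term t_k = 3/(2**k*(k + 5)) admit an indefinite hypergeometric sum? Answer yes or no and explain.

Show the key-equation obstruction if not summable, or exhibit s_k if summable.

The ratio is (k + 5)/(2*(k + 6)).
Factor: A=k/2 + 5/2; B=k + 6; C=1.
Set up (k/2 + 5/2)·f(k+1) − (k + 5)·f(k) − (1) = 0.
deg f ≤ -1 (via 1,1,0).
Negative degree bound (-1): no f exists, t_k not Gosper-summable.

No — negative degree bound, so no certificate f.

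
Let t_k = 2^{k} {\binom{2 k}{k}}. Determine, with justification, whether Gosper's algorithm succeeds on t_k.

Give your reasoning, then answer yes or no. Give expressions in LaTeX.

No — key equation has no polynomial f.

t_(k+1)/t_k = 4*(2*k + 1)/(k + 1).
So A=8*k + 4 and B=k + 1, with C=1.
Need (8*k + 4)·f(k+1) − (k)·f(k) = 1.
d = -1 from the (1,1,0) case.
Negative degree bound (-1): no f exists, t_k not Gosper-summable.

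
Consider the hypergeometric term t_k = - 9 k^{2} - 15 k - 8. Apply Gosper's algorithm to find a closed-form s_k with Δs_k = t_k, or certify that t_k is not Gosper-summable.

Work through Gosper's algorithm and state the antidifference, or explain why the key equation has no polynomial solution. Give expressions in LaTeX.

s_k = k \left(- 3 k^{2} - 3 k - 2\right)

t_(k+1)/t_k = (9*k**2 + 33*k + 32)/(9*k**2 + 15*k + 8).
Take A(k)=1, B(k)=1, C(k)=k**2 + 5*k/3 + 8/9.
f must satisfy (1)·f(k+1) − (1)·f(k) = k**2 + 5*k/3 + 8/9.
deg f ≤ 3 (via 0,0,2).
Solve for f: f(k) = k*(3*k**2 + 3*k + 2)/9 (degree 3 ≤ 3).
So s_k = (B(k−1)f/C)·t_k = (k*(3*k**2 + 3*k + 2)/(9*k**2 + 15*k + 8))·t_k = k*(-3*k**2 - 3*k - 2).
Check: Δs_k = -9*k**2 - 15*k - 8. ✓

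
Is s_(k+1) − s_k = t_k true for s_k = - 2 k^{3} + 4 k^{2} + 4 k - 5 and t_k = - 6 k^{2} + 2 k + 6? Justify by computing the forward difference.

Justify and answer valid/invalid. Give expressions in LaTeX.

Valid: the claim telescopes to t_k.

s_(k+1) = -2*k**3 - 2*k**2 + 6*k + 1
s_(k+1) − s_k = -6*k**2 + 2*k + 6
(s_(k+1) − s_k) − t_k = 0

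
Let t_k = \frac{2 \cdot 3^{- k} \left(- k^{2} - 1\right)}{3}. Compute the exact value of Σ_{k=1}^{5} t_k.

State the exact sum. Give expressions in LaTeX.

Σ = -928/729

Ratio r(k) = ((k + 1)**2 + 1)/(3*(k**2 + 1)).
Take A(k)=1/3, B(k)=1, C(k)=k**2 + 1.
f must satisfy (1/3)·f(k+1) − (1)·f(k) = k**2 + 1.
d = 2 from the (0,0,2) case.
Solve for f: f(k) = -3*(k**2 + k + 2)/2 (degree 2 ≤ 2).
So s_k = (B(k−1)f/C)·t_k = (-3*(k**2 + k + 2)/(2*(k**2 + 1)))·t_k = (k**2 + k + 2)/3**k.
Δs = 2*(-k**2 - 1)/(3*3**k), as required.
Σ_(k=1)^(5) t_k = s_(6) − s_(1) = 44/729 − (4/3) = -928/729.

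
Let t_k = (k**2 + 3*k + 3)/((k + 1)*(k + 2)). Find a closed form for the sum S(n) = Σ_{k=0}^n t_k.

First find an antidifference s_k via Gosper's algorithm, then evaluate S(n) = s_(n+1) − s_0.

S(n) = (n**2 + 4*n + 3)/(n + 2)

Compute t_(k+1)/t_k: get (k + 1)*(3*k + (k + 1)**2 + 6)/((k + 3)*(k**2 + 3*k + 3)).
A = k + 1, B = k + 3, C = k**2 + 3*k + 3.
f must satisfy (k + 1)·f(k+1) − (k + 2)·f(k) = k**2 + 3*k + 3.
Bound: deg f ≤ 2.
Solving with deg f ≤ 2: f(k) = k*(k + 2).
Get s_k = R·t_k = k*(k + 2)/(k + 1) with R(k) = B(k−1)f(k)/C(k) = k*(k + 2)**2/(k**2 + 3*k + 3).
Check: Δs_k = (k**2 + 3*k + 3)/(k**2 + 3*k + 2). ✓
Σ_(k=0)^n t_k = s_(n+1) − s_(0) = ((n**2 + 4*n + 3)/(n + 2)) − (0), i.e. (n**2 + 4*n + 3)/(n + 2).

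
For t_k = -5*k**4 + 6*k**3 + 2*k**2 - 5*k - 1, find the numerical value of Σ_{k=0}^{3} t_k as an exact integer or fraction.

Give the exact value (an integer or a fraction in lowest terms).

Σ = -280

Ratio r(k) = (5*k**4 + 14*k**3 + 10*k**2 + 3*k + 3)/(5*k**4 - 6*k**3 - 2*k**2 + 5*k + 1).
Normal form (A,B,C) = (1, 1, k**4 - 6*k**3/5 - 2*k**2/5 + k + 1/5).
Key eq: (1)·f(k+1) = (1)·f(k) + (k**4 - 6*k**3/5 - 2*k**2/5 + k + 1/5).
deg f ≤ 5 (via 0,0,4).
A polynomial solution: f(k) = k*(k**4 - 4*k**3 + 4*k**2 + 2*k - 2)/5.
Get s_k = R·t_k = k*(-k**4 + 4*k**3 - 4*k**2 - 2*k + 2) with R(k) = B(k−1)f(k)/C(k) = k*(k**4 - 4*k**3 + 4*k**2 + 2*k - 2)/(5*k**4 - 6*k**3 - 2*k**2 + 5*k + 1).
Check: Δs_k = -5*k**4 + 6*k**3 + 2*k**2 - 5*k - 1. ✓
Σ_(k=0)^(3) t_k = s_(4) − s_(0) = -280 − (0) = -280.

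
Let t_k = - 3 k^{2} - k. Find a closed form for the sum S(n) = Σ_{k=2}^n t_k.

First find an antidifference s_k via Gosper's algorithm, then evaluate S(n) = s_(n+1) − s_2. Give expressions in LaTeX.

t_(k+1)/t_k = (k + 3*(k + 1)**2 + 1)/(k*(3*k + 1)).
Factor: A=1; B=1; C=k**2 + k/3.
f must satisfy (1)·f(k+1) − (1)·f(k) = k**2 + k/3.
deg f ≤ 3 (via 0,0,2).
A polynomial solution: f(k) = k**2*(k - 1)/3.
So s_k = (B(k−1)f/C)·t_k = (k*(k - 1)/(3*k + 1))·t_k = k**2*(1 - k).
Check: Δs_k = k*(-3*k - 1). ✓
Σ_(k=2)^n t_k = s_(n+1) − s_(2) = (n*(-n**2 - 2*n - 1)) − (-4), i.e. -n**3 - 2*n**2 - n + 4.

S(n) = - n^{3} - 2 n^{2} - n + 4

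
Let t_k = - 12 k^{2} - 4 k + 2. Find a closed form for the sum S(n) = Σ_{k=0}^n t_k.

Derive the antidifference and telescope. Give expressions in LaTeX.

S(n) = - 4 n^{3} - 8 n^{2} - 2 n + 2

The ratio is (6*k**2 + 14*k + 7)/(6*k**2 + 2*k - 1).
Factor: A=1; B=1; C=k**2 + k/3 - 1/6.
Key eq: (1)·f(k+1) = (1)·f(k) + (k**2 + k/3 - 1/6).
Bound: deg f ≤ 3.
Solving with deg f ≤ 3: f(k) = k*(2*k**2 - 2*k - 1)/6.
So s_k = (B(k−1)f/C)·t_k = (k*(2*k**2 - 2*k - 1)/(6*k**2 + 2*k - 1))·t_k = 2*k*(-2*k**2 + 2*k + 1).
Check: Δs_k = -12*k**2 - 4*k + 2. ✓
Σ_(k=0)^n t_k = s_(n+1) − s_(0) = (-4*n**3 - 8*n**2 - 2*n + 2) − (0), i.e. -4*n**3 - 8*n**2 - 2*n + 2.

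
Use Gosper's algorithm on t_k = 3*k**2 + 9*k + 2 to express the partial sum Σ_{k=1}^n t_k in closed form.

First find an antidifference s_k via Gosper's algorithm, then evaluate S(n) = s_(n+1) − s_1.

S(n) = n*(n**2 + 6*n + 7)

Step 1: r(k) = (3*k**2 + 15*k + 14)/(3*k**2 + 9*k + 2).
Take A(k)=1, B(k)=1, C(k)=k**2 + 3*k + 2/3.
Key eq: (1)·f(k+1) = (1)·f(k) + (k**2 + 3*k + 2/3).
deg f ≤ 3 (via 0,0,2).
Solving with deg f ≤ 3: f(k) = k*(k**2 + 3*k - 2)/3.
Then R = B(k−1)f/C = k*(k**2 + 3*k - 2)/(3*k**2 + 9*k + 2), so s_k = R(k)·t_k = k*(k**2 + 3*k - 2).
Verify: 3*k**2 + 9*k + 2 matches t_k.
Telescope: S(n) = s_(n+1) − s_(1) = n**3 + 6*n**2 + 7*n + 2 − (2) = n*(n**2 + 6*n + 7).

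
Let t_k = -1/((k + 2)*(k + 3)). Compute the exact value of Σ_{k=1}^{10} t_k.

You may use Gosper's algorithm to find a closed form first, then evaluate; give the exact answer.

The ratio is (k + 2)/(k + 4).
Factor: A=k + 2; B=k + 4; C=1.
Need (k + 2)·f(k+1) − (k + 3)·f(k) = 1.
From deg A=1, deg B=1, deg C=0: d=1.
Solving with deg f ≤ 1: f(k) = k/2.
So s_k = (B(k−1)f/C)·t_k = (k*(k + 3)/2)·t_k = -k/(2*k + 4).
s_(k+1) − s_k = -1/(k**2 + 5*k + 6) = t_k.
Evaluate s at k=11 and k=1: -11/26 and -1/6; difference -10/39.

Σ = -10/39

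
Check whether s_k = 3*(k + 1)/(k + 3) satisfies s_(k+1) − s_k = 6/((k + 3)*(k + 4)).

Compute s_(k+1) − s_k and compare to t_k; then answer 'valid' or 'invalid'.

s_(k+1) = 3*(k + 2)/(k + 4)
s_(k+1) − s_k = 6/(k**2 + 7*k + 12)
(s_(k+1) − s_k) − t_k = 0

Valid — Δs_k = t_k.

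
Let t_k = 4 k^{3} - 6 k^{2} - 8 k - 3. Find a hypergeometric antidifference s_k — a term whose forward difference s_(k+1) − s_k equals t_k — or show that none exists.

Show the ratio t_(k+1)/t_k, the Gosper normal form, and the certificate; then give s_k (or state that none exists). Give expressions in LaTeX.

s_k = k^{3} \left(k - 4\right)

The ratio is (4*k**3 + 6*k**2 - 8*k - 13)/(4*k**3 - 6*k**2 - 8*k - 3).
Take A(k)=1, B(k)=1, C(k)=k**3 - 3*k**2/2 - 2*k - 3/4.
Need (1)·f(k+1) − (1)·f(k) = k**3 - 3*k**2/2 - 2*k - 3/4.
From deg A=0, deg B=0, deg C=3: d=4.
A polynomial solution: f(k) = k**3*(k - 4)/4.
Get s_k = R·t_k = k**3*(k - 4) with R(k) = B(k−1)f(k)/C(k) = k**3*(k - 4)/(4*k**3 - 6*k**2 - 8*k - 3).
Check: Δs_k = k**3*(4 - k) + (k - 3)*(k + 1)**3. ✓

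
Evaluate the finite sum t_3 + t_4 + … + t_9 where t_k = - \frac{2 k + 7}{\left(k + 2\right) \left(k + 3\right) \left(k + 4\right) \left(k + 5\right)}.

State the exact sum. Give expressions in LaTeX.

Σ = -19/840

Step 1: r(k) = (k + 2)*(2*k + 9)/((k + 6)*(2*k + 7)).
Gosper form: A/B · C(k+1)/C(k) with A=k + 2, B=k + 6, C=k + 7/2.
Solve (k + 2)·f(k+1) − (k + 5)·f(k) = k + 7/2.
From deg A=1, deg B=1, deg C=1: d=3.
Match coefficients ⇒ f(k) = k*(k + 3)*(k + 6)/16.
Certificate R = B(k−1)f/C = k*(k + 3)*(k + 5)*(k + 6)/(8*(2*k + 7)) gives s_k = k*(-k - 6)/(8*(k**2 + 6*k + 8)).
Check: Δs_k = (-2*k - 7)/(k**4 + 14*k**3 + 71*k**2 + 154*k + 120). ✓
Σ_(k=3)^(9) t_k = s_(10) − s_(3) = -5/42 − (-27/280) = -19/840.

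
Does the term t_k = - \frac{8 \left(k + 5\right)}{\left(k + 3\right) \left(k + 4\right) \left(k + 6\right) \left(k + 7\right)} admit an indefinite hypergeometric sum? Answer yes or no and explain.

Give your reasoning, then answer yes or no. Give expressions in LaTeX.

r(k) = (k + 3)*(k + 6)**2/((k + 5)**2*(k + 8)) after simplifying.
A = k + 3, B = k + 8, C = k**2 + 10*k + 25.
Solve (k + 3)·f(k+1) − (k + 7)·f(k) = k**2 + 10*k + 25.
Degrees (1,1,2) ⇒ d ≤ 4.
Solving with deg f ≤ 4: f(k) = k*(k + 4)*(k + 5)*(k + 9)/36.
Get s_k = R·t_k = 2*k*(-k - 9)/(9*(k**2 + 9*k + 18)) with R(k) = B(k−1)f(k)/C(k) = k*(k + 4)*(k + 7)*(k + 9)/(36*(k + 5)).
Verify: 8*(-k - 5)/(k**4 + 20*k**3 + 145*k**2 + 450*k + 504) matches t_k.

Yes. s_k = \frac{2 k \left(- k - 9\right)}{9 \left(k^{2} + 9 k + 18\right)}.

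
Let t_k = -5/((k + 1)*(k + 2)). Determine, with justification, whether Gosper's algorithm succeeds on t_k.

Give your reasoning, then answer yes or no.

Yes. s_k = -5*k/(k + 1).

Compute t_(k+1)/t_k: get (k + 1)/(k + 3).
A = k + 1, B = k + 3, C = 1.
Key eq: (k + 1)·f(k+1) = (k + 2)·f(k) + (1).
From deg A=1, deg B=1, deg C=0: d=1.
A polynomial solution: f(k) = k.
Certificate R = B(k−1)f/C = k*(k + 2) gives s_k = -5*k/(k + 1).
Δs = -5/(k**2 + 3*k + 2), as required.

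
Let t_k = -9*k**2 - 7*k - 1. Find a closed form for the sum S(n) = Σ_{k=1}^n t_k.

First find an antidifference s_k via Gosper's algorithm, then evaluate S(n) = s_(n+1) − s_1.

S(n) = n*(-3*n**2 - 8*n - 6)

Ratio r(k) = (9*k**2 + 25*k + 17)/(9*k**2 + 7*k + 1).
A = 1, B = 1, C = k**2 + 7*k/9 + 1/9.
Need (1)·f(k+1) − (1)·f(k) = k**2 + 7*k/9 + 1/9.
Degrees (0,0,2) ⇒ d ≤ 3.
Solve for f: f(k) = k*(3*k**2 - k - 1)/9 (degree 3 ≤ 3).
Get s_k = R·t_k = k*(-3*k**2 + k + 1) with R(k) = B(k−1)f(k)/C(k) = k*(3*k**2 - k - 1)/(9*k**2 + 7*k + 1).
Check: Δs_k = -9*k**2 - 7*k - 1. ✓
Σ_(k=1)^n t_k = s_(n+1) − s_(1) = (-3*n**3 - 8*n**2 - 6*n - 1) − (-1), i.e. n*(-3*n**2 - 8*n - 6).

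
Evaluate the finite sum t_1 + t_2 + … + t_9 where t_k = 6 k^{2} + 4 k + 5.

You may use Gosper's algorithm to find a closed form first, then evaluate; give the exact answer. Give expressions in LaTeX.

Σ = 1935

The ratio is (6*k**2 + 16*k + 15)/(6*k**2 + 4*k + 5).
So A=1 and B=1, with C=k**2 + 2*k/3 + 5/6.
f must satisfy (1)·f(k+1) − (1)·f(k) = k**2 + 2*k/3 + 5/6.
deg f ≤ 3 (via 0,0,2).
Solve for f: f(k) = k*(2*k**2 - k + 4)/6 (degree 3 ≤ 3).
Certificate R = B(k−1)f/C = k*(2*k**2 - k + 4)/(6*k**2 + 4*k + 5) gives s_k = k*(2*k**2 - k + 4).
Verify: 6*k**2 + 4*k + 5 matches t_k.
Telescoping: Σ = s_(10) − s_(1) = 1940 − (5) = 1935.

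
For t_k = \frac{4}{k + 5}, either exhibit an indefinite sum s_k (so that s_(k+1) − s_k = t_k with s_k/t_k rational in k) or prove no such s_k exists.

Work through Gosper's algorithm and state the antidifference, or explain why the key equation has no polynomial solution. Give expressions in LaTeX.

not Gosper-summable; s_k does not exist

r(k) = (k + 5)/(k + 6) after simplifying.
So A=k + 5 and B=k + 6, with C=1.
Key eq: (k + 5)·f(k+1) = (k + 5)·f(k) + (1).
Degrees (1,1,0) ⇒ d ≤ 0.
Put f(k) = c0: A·f(k+1) − B(k−1)·f(k) − C = -1; need -1 = 0 — inconsistent ⇒ no f, not summable.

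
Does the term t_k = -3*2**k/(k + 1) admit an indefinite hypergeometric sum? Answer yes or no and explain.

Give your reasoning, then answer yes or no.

t_(k+1)/t_k = 2*(k + 1)/(k + 2).
Factor: A=2*k + 2; B=k + 2; C=1.
f must satisfy (2*k + 2)·f(k+1) − (k + 1)·f(k) = 1.
Degrees (1,1,0) ⇒ d ≤ -1.
Negative degree bound (-1): no f exists, t_k not Gosper-summable.

No; the degree bound rules out any f.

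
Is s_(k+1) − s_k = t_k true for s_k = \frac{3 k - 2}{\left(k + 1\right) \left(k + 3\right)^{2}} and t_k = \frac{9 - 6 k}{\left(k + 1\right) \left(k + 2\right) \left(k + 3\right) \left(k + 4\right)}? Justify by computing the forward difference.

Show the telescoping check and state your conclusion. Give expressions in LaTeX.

s_(k+1) = (3*k + 1)/((k + 2)*(k + 4)**2)
s_(k+1) − s_k = ((2 - 3*k)*(k + 2)*(k + 4)**2 + (k + 1)*(k + 3)**2*(3*k + 1))/((k + 1)*(k + 2)*(k + 3)**2*(k + 4)**2)
(s_(k+1) − s_k) − t_k = (9*k**2 + 19*k - 35)/(k**6 + 17*k**5 + 117*k**4 + 415*k**3 + 794*k**2 + 768*k + 288)

Invalid: residual \frac{9 k^{2} + 19 k - 35}{k^{6} + 17 k^{5} + 117 k^{4} + 415 k^{3} + 794 k^{2} + 768 k + 288} ≠ 0.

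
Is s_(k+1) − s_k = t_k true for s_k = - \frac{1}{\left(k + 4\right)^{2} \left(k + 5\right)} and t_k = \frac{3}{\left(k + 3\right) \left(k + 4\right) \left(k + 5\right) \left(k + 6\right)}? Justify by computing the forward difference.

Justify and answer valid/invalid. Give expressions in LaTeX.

s_(k+1) = -1/((k + 5)**2*(k + 6))
s_(k+1) − s_k = (3*k + 14)/(k**5 + 24*k**4 + 229*k**3 + 1086*k**2 + 2560*k + 2400)
(s_(k+1) − s_k) − t_k = 2*(-2*k - 9)/(k**6 + 27*k**5 + 301*k**4 + 1773*k**3 + 5818*k**2 + 10080*k + 7200)

Invalid: residual \frac{2 \left(- 2 k - 9\right)}{k^{6} + 27 k^{5} + 301 k^{4} + 1773 k^{3} + 5818 k^{2} + 10080 k + 7200} ≠ 0.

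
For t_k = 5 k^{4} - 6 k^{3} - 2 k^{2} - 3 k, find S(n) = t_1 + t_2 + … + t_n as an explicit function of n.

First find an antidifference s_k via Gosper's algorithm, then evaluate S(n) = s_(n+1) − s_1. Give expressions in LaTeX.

The ratio is (5*k**4 + 14*k**3 + 10*k**2 - 5*k - 6)/(k*(5*k**3 - 6*k**2 - 2*k - 3)).
Gosper form: A/B · C(k+1)/C(k) with A=1, B=1, C=k**4 - 6*k**3/5 - 2*k**2/5 - 3*k/5.
Key eq: (1)·f(k+1) = (1)·f(k) + (k**4 - 6*k**3/5 - 2*k**2/5 - 3*k/5).
d = 5 from the (0,0,4) case.
A polynomial solution: f(k) = k*(k - 1)*(k**3 - 3*k**2 + k - 1)/5.
Then R = B(k−1)f/C = (k - 1)*(k**3 - 3*k**2 + k - 1)/(5*k**3 - 6*k**2 - 2*k - 3), so s_k = R(k)·t_k = k*(k**4 - 4*k**3 + 4*k**2 - 2*k + 1).
Check: Δs_k = k*(5*k**3 - 6*k**2 - 2*k - 3). ✓
Telescope: S(n) = s_(n+1) − s_(1) = n*(n**4 + n**3 - 2*n**2 - 4*n - 2) − (0) = n*(n**4 + n**3 - 2*n**2 - 4*n - 2).

S(n) = n \left(n^{4} + n^{3} - 2 n^{2} - 4 n - 2\right)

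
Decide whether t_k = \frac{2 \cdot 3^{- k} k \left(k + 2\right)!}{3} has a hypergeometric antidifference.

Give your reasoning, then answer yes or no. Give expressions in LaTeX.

The ratio is (k + 1)*(k + 3)/(3*k).
Factor: A=k/3 + 1; B=1; C=k.
f must satisfy (k/3 + 1)·f(k+1) − (1)·f(k) = k.
Degrees (1,0,1) ⇒ d ≤ 0.
Match coefficients ⇒ f(k) = 3.
Then R = B(k−1)f/C = 3/k, so s_k = R(k)·t_k = 2*factorial(k + 2)/3**k.
Check: Δs_k = 2*k*factorial(k + 2)/(3*3**k). ✓

Yes. s_k = 2 \cdot 3^{- k} \left(k + 2\right)!.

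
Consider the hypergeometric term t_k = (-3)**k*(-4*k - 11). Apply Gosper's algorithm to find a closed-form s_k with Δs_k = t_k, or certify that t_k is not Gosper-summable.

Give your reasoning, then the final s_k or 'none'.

s_k = (-3)**k*(k + 2)

Compute t_(k+1)/t_k: get 3*(-4*k - 15)/(4*k + 11).
Normal form (A,B,C) = (-3, 1, k + 11/4).
Set up (-3)·f(k+1) − (1)·f(k) − (k + 11/4) = 0.
From deg A=0, deg B=0, deg C=1: d=1.
Solve for f: f(k) = -(k + 2)/4 (degree 1 ≤ 1).
R(k) = B(k−1)·f(k)/C(k) = -(k + 2)/(4*k + 11); s_k = R·t_k = (-3)**k*(k + 2).
s_(k+1) − s_k = (-3)**k*(-4*k - 11) = t_k.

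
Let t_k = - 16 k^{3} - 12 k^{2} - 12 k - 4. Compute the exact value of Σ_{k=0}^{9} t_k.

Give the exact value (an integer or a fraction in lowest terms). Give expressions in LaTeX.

The ratio is (4*k**3 + 15*k**2 + 21*k + 11)/(4*k**3 + 3*k**2 + 3*k + 1).
Factor: A=1; B=1; C=k**3 + 3*k**2/4 + 3*k/4 + 1/4.
Key eq: (1)·f(k+1) = (1)·f(k) + (k**3 + 3*k**2/4 + 3*k/4 + 1/4).
From deg A=0, deg B=0, deg C=3: d=4.
Solving with deg f ≤ 4: f(k) = k**2*(k**2 - k + 1)/4.
R(k) = B(k−1)·f(k)/C(k) = k**2*(k**2 - k + 1)/(4*k**3 + 3*k**2 + 3*k + 1); s_k = R·t_k = 4*k**2*(-k**2 + k - 1).
Δs = -16*k**3 - 12*k**2 - 12*k - 4, as required.
Evaluate s at k=10 and k=0: -36400 and 0; difference -36400.

Σ = -36400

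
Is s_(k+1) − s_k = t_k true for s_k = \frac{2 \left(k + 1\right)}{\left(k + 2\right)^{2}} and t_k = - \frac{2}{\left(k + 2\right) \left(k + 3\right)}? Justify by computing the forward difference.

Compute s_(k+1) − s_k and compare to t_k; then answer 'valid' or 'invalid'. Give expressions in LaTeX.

s_(k+1) = 2*(k + 2)/(k + 3)**2
s_(k+1) − s_k = 2*(-(k + 1)*(k + 3)**2 + (k + 2)**3)/((k + 2)**2*(k + 3)**2)
(s_(k+1) − s_k) − t_k = 2*(2*k + 5)/(k**4 + 10*k**3 + 37*k**2 + 60*k + 36)

Invalid: residual \frac{2 \left(2 k + 5\right)}{k^{4} + 10 k^{3} + 37 k^{2} + 60 k + 36} ≠ 0.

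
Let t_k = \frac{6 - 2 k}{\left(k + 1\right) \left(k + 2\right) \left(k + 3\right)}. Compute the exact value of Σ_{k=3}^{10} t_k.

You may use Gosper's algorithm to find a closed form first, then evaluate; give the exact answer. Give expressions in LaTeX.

Ratio r(k) = (k - 2)*(k + 1)/((k - 3)*(k + 4)).
Gosper form: A/B · C(k+1)/C(k) with A=k + 1, B=k + 4, C=k - 3.
Key eq: (k + 1)·f(k+1) = (k + 3)·f(k) + (k - 3).
Bound: deg f ≤ 2.
A polynomial solution: f(k) = -k*(k + 5)/2.
Certificate R = B(k−1)f/C = -k*(k + 3)*(k + 5)/(2*(k - 3)) gives s_k = k*(k + 5)/((k + 1)*(k + 2)).
Check: Δs_k = 2*(3 - k)/(k**3 + 6*k**2 + 11*k + 6). ✓
Σ_(k=3)^(10) t_k = s_(11) − s_(3) = 44/39 − (6/5) = -14/195.

Σ = -14/195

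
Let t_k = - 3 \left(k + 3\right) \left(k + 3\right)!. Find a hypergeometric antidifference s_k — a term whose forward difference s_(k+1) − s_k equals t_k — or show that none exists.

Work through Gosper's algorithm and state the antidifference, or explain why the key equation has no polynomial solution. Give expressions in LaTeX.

s_k = - 3 \left(k + 3\right)!

t_(k+1)/t_k = (k + 4)**2/(k + 3).
A = k + 4, B = 1, C = k + 3.
f must satisfy (k + 4)·f(k+1) − (1)·f(k) = k + 3.
From deg A=1, deg B=0, deg C=1: d=0.
Solving with deg f ≤ 0: f(k) = 1.
Certificate R = B(k−1)f/C = 1/(k + 3) gives s_k = -3*factorial(k + 3).
s_(k+1) − s_k = -3*(k + 3)*factorial(k + 3) = t_k.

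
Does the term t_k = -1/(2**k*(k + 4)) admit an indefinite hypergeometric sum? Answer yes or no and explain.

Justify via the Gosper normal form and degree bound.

t_(k+1)/t_k = (k + 4)/(2*(k + 5)).
Factor: A=k/2 + 2; B=k + 5; C=1.
Need (k/2 + 2)·f(k+1) − (k + 4)·f(k) = 1.
d = -1 from the (1,1,0) case.
d = -1 < 0 ⇒ no nonzero polynomial f; not summable.

No; the degree bound rules out any f.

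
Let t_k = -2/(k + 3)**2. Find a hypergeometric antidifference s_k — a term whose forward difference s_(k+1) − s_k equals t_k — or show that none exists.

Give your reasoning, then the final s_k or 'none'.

Compute t_(k+1)/t_k: get (k + 3)**2/(k + 4)**2.
Gosper form: A/B · C(k+1)/C(k) with A=k**2 + 6*k + 9, B=k**2 + 8*k + 16, C=1.
f must satisfy (k**2 + 6*k + 9)·f(k+1) − (k**2 + 6*k + 9)·f(k) = 1.
From deg A=2, deg B=2, deg C=0: d=0.
Generic f = c0 gives residual -1; -1 = 0 cannot hold, so t_k is not Gosper-summable.

none — t_k is not Gosper-summable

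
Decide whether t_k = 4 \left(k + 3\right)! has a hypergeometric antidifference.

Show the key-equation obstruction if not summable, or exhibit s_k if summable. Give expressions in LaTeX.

No — negative degree bound, so no certificate f.

Compute t_(k+1)/t_k: get k + 4.
Normal form (A,B,C) = (k + 4, 1, 1).
Key eq: (k + 4)·f(k+1) = (1)·f(k) + (1).
From deg A=1, deg B=0, deg C=0: d=-1.
Bound -1 < 0, so the key equation has no polynomial solution.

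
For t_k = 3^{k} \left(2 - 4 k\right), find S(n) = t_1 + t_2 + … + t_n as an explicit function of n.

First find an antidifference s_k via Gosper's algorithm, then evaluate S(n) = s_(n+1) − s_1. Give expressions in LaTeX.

Step 1: r(k) = 3*(2*k + 1)/(2*k - 1).
Normal form (A,B,C) = (3, 1, k - 1/2).
Set up (3)·f(k+1) − (1)·f(k) − (k - 1/2) = 0.
deg f ≤ 1 (via 0,0,1).
Coefficient equations give f(k) = (k - 2)/2.
So s_k = (B(k−1)f/C)·t_k = ((k - 2)/(2*k - 1))·t_k = 2*3**k*(2 - k).
Δs = 3**k*(2 - 4*k), as required.
s_(n+1) = 6*3**n*(1 - n) and s_(1) = 6, so S(n) = -6*3**n*n + 6*3**n - 6.

S(n) = - 6 \cdot 3^{n} n + 6 \cdot 3^{n} - 6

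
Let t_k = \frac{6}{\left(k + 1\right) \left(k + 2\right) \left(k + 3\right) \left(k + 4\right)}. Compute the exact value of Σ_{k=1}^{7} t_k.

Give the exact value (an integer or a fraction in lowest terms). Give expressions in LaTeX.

Ratio r(k) = (k + 1)/(k + 5).
Take A(k)=k + 1, B(k)=k + 5, C(k)=1.
Solve (k + 1)·f(k+1) − (k + 4)·f(k) = 1.
Degrees (1,1,0) ⇒ d ≤ 3.
Solving with deg f ≤ 3: f(k) = k*(k**2 + 6*k + 11)/18.
Certificate R = B(k−1)f/C = k*(k + 4)*(k**2 + 6*k + 11)/18 gives s_k = k*(k**2 + 6*k + 11)/(3*(k + 1)*(k + 2)*(k + 3)).
Δs = 6/(k**4 + 10*k**3 + 35*k**2 + 50*k + 24), as required.
Telescoping: Σ = s_(8) − s_(1) = 164/495 − (1/4) = 161/1980.

Σ = 161/1980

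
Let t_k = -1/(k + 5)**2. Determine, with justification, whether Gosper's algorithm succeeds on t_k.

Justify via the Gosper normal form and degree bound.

t_(k+1)/t_k = (k + 5)**2/(k + 6)**2.
A = k**2 + 10*k + 25, B = k**2 + 12*k + 36, C = 1.
Set up (k**2 + 10*k + 25)·f(k+1) − (k**2 + 10*k + 25)·f(k) − (1) = 0.
deg f ≤ 0 (via 2,2,0).
Generic f = c0 gives residual -1; -1 = 0 cannot hold, so t_k is not Gosper-summable.

No; the coefficient equations for f are inconsistent.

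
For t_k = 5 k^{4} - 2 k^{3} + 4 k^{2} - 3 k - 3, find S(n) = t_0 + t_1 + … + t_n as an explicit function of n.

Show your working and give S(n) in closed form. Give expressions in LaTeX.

The ratio is (5*k**4 + 18*k**3 + 28*k**2 + 19*k + 1)/(5*k**4 - 2*k**3 + 4*k**2 - 3*k - 3).
Factor: A=1; B=1; C=k**4 - 2*k**3/5 + 4*k**2/5 - 3*k/5 - 3/5.
Key eq: (1)·f(k+1) = (1)·f(k) + (k**4 - 2*k**3/5 + 4*k**2/5 - 3*k/5 - 3/5).
deg f ≤ 5 (via 0,0,4).
A polynomial solution: f(k) = k*(k**4 - 3*k**3 + 4*k**2 - 4*k - 1)/5.
So s_k = (B(k−1)f/C)·t_k = (k*(k**4 - 3*k**3 + 4*k**2 - 4*k - 1)/(5*k**4 - 2*k**3 + 4*k**2 - 3*k - 3))·t_k = k*(k**4 - 3*k**3 + 4*k**2 - 4*k - 1).
s_(k+1) − s_k = 5*k**4 - 2*k**3 + 4*k**2 - 3*k - 3 = t_k.
Σ_(k=0)^n t_k = s_(n+1) − s_(0) = (n**5 + 2*n**4 + 2*n**3 - 4*n - 3) − (0), i.e. n**5 + 2*n**4 + 2*n**3 - 4*n - 3.

S(n) = n^{5} + 2 n^{4} + 2 n^{3} - 4 n - 3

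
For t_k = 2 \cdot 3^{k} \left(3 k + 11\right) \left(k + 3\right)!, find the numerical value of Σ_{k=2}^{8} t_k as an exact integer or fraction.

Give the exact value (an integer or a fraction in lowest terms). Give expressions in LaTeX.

Σ = 18856376983440

Step 1: r(k) = 3*(k + 4)*(3*k + 14)/(3*k + 11).
Gosper form: A/B · C(k+1)/C(k) with A=3*k + 12, B=1, C=k + 11/3.
Solve (3*k + 12)·f(k+1) − (1)·f(k) = k + 11/3.
deg f ≤ 0 (via 1,0,1).
Coefficient equations give f(k) = 1/3.
Certificate R = B(k−1)f/C = 1/(3*k + 11) gives s_k = 2*3**k*factorial(k + 3).
Check: Δs_k = 2*3**k*(3*k + 11)*factorial(k + 3). ✓
Σ_(k=2)^(8) t_k = s_(9) − s_(2) = 18856376985600 − (2160) = 18856376983440.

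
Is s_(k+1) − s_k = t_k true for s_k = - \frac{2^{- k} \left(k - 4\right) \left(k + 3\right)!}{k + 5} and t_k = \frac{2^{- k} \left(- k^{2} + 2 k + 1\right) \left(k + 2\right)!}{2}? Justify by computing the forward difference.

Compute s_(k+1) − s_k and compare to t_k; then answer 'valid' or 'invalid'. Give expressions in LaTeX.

s_(k+1) = -(k - 3)*factorial(k + 4)/(2*2**k*(k + 6))
s_(k+1) − s_k = -(k**3 + 4*k**2 - 11*k - 12)*factorial(k + 3)/(2*2**k*(k + 5)*(k + 6))
(s_(k+1) − s_k) − t_k = (k**3 + 3*k**2 - 13*k + 3)*factorial(k + 2)/(2**k*(k + 5)*(k + 6))

Invalid: residual \frac{2^{- k} \left(k^{3} + 3 k^{2} - 13 k + 3\right) \left(k + 2\right)!}{\left(k + 5\right) \left(k + 6\right)} ≠ 0.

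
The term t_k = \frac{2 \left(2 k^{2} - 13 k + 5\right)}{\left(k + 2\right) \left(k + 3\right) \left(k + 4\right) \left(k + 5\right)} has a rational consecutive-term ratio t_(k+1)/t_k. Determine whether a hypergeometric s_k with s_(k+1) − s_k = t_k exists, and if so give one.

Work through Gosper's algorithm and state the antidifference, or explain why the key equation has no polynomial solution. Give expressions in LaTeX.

Compute t_(k+1)/t_k: get (2*k**3 - 5*k**2 - 24*k - 12)/(2*k**3 - k**2 - 73*k + 30).
Factor: A=k + 2; B=k + 6; C=k**2 - 13*k/2 + 5/2.
Solve (k + 2)·f(k+1) − (k + 5)·f(k) = k**2 - 13*k/2 + 5/2.
d = 3 from the (1,1,2) case.
A polynomial solution: f(k) = k*(k - 11)*(k - 4)/24.
Get s_k = R·t_k = k*(k**2 - 15*k + 44)/(6*(k + 2)*(k + 3)*(k + 4)) with R(k) = B(k−1)f(k)/C(k) = k*(k - 11)*(k - 4)*(k + 5)/(12*(2*k**2 - 13*k + 5)).
Δs = 2*(2*k**2 - 13*k + 5)/(k**4 + 14*k**3 + 71*k**2 + 154*k + 120), as required.

s_k = \frac{k \left(k^{2} - 15 k + 44\right)}{6 \left(k + 2\right) \left(k + 3\right) \left(k + 4\right)}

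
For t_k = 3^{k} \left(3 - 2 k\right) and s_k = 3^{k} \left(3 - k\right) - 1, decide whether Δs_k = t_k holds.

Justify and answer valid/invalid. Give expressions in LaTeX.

Valid: the claim telescopes to t_k.

s_(k+1) = 3**(k + 1)*(2 - k) - 1
s_(k+1) − s_k = 3**k*(3 - 2*k)
(s_(k+1) − s_k) − t_k = 0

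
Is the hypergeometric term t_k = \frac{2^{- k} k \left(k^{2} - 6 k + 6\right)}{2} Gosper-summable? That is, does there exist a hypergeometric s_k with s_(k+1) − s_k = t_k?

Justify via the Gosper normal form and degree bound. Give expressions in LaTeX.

Yes. s_k = 2^{- k} \left(- k^{3} + 3 k^{2} - 3 k - 1\right).

Compute t_(k+1)/t_k: get -(k + 1)*(6*k - (k + 1)**2)/(2*k*(k**2 - 6*k + 6)).
Factor: A=1/2; B=1; C=k**3 - 6*k**2 + 6*k.
Key eq: (1/2)·f(k+1) = (1)·f(k) + (k**3 - 6*k**2 + 6*k).
Bound: deg f ≤ 3.
Solve for f: f(k) = -2*(k**3 - 3*k**2 + 3*k + 1) (degree 3 ≤ 3).
Get s_k = R·t_k = (-k**3 + 3*k**2 - 3*k - 1)/2**k with R(k) = B(k−1)f(k)/C(k) = -2*(k**3 - 3*k**2 + 3*k + 1)/(k*(k**2 - 6*k + 6)).
Check: Δs_k = k*(k**2 - 6*k + 6)/(2*2**k). ✓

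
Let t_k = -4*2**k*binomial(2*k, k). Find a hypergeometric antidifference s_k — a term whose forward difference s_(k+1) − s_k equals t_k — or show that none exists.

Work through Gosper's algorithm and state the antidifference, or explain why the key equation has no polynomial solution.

none (Gosper's algorithm certifies no s_k)

r(k) = 4*(2*k + 1)/(k + 1) after simplifying.
So A=8*k + 4 and B=k + 1, with C=1.
Key eq: (8*k + 4)·f(k+1) = (k)·f(k) + (1).
Bound: deg f ≤ -1.
Negative degree bound (-1): no f exists, t_k not Gosper-summable.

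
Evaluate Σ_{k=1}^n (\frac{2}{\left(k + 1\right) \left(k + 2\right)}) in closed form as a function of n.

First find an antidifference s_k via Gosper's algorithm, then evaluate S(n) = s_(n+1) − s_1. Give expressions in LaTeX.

Compute t_(k+1)/t_k: get (k + 1)/(k + 3).
Factor: A=k + 1; B=k + 3; C=1.
f must satisfy (k + 1)·f(k+1) − (k + 2)·f(k) = 1.
From deg A=1, deg B=1, deg C=0: d=1.
Solving with deg f ≤ 1: f(k) = k.
Certificate R = B(k−1)f/C = k*(k + 2) gives s_k = 2*k/(k + 1).
Check: Δs_k = 2/(k**2 + 3*k + 2). ✓
Σ_(k=1)^n t_k = s_(n+1) − s_(1) = (2*(n + 1)/(n + 2)) − (1), i.e. n/(n + 2).

S(n) = \frac{n}{n + 2}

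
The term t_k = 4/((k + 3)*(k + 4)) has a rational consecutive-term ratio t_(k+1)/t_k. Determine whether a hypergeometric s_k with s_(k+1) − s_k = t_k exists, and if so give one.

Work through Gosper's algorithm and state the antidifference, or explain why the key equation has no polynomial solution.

s_k = 4*k/(3*(k + 3))

Compute t_(k+1)/t_k: get (k + 3)/(k + 5).
Factor: A=k + 3; B=k + 5; C=1.
f must satisfy (k + 3)·f(k+1) − (k + 4)·f(k) = 1.
d = 1 from the (1,1,0) case.
Coefficient equations give f(k) = k/3.
Get s_k = R·t_k = 4*k/(3*(k + 3)) with R(k) = B(k−1)f(k)/C(k) = k*(k + 4)/3.
s_(k+1) − s_k = 4/(k**2 + 7*k + 12) = t_k.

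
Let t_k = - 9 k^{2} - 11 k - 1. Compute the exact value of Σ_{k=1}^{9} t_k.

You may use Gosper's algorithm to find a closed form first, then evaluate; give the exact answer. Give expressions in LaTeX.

Ratio r(k) = (9*k**2 + 29*k + 21)/(9*k**2 + 11*k + 1).
So A=1 and B=1, with C=k**2 + 11*k/9 + 1/9.
Need (1)·f(k+1) − (1)·f(k) = k**2 + 11*k/9 + 1/9.
d = 3 from the (0,0,2) case.
Coefficient equations give f(k) = k*(3*k**2 + k - 3)/9.
Certificate R = B(k−1)f/C = k*(3*k**2 + k - 3)/(9*k**2 + 11*k + 1) gives s_k = k*(-3*k**2 - k + 3).
Δs = -9*k**2 - 11*k - 1, as required.
Σ_(k=1)^(9) t_k = s_(10) − s_(1) = -3070 − (-1) = -3069.

Σ = -3069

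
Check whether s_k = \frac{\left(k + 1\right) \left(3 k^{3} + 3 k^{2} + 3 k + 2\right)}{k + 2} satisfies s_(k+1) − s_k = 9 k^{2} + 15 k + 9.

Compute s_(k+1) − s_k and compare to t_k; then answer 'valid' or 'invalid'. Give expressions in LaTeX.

s_(k+1) = (3*k**4 + 18*k**3 + 42*k**2 + 47*k + 22)/(k + 3)
s_(k+1) − s_k = (9*k**4 + 54*k**3 + 108*k**2 + 99*k + 38)/(k**2 + 5*k + 6)
(s_(k+1) − s_k) − t_k = 2*(-3*k**3 - 15*k**2 - 18*k - 8)/(k**2 + 5*k + 6)

Invalid: residual \frac{2 \left(- 3 k^{3} - 15 k^{2} - 18 k - 8\right)}{k^{2} + 5 k + 6} ≠ 0.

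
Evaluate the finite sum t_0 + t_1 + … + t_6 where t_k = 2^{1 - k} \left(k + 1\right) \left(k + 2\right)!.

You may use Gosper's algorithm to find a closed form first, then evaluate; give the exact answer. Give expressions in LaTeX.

Σ = 11332

Step 1: r(k) = (k + 2)*(k + 3)/(2*(k + 1)).
Factor: A=k/2 + 3/2; B=1; C=k + 1.
f must satisfy (k/2 + 3/2)·f(k+1) − (1)·f(k) = k + 1.
deg f ≤ 0 (via 1,0,1).
Coefficient equations give f(k) = 2.
So s_k = (B(k−1)f/C)·t_k = (2/(k + 1))·t_k = 2**(2 - k)*factorial(k + 2).
Verify: 2**(1 - k)*(k + 1)*factorial(k + 2) matches t_k.
Telescoping: Σ = s_(7) − s_(0) = 11340 − (8) = 11332.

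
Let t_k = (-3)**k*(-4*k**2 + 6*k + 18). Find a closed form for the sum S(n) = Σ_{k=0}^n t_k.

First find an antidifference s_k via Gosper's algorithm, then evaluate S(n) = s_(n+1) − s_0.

Compute t_(k+1)/t_k: get 3*(-2*k**2 - k + 10)/(2*k**2 - 3*k - 9).
So A=-3 and B=1, with C=k**2 - 3*k/2 - 9/2.
Set up (-3)·f(k+1) − (1)·f(k) − (k**2 - 3*k/2 - 9/2) = 0.
d = 2 from the (0,0,2) case.
Coefficient equations give f(k) = -(k**2 - 3*k - 3)/4.
R(k) = B(k−1)·f(k)/C(k) = -(k**2 - 3*k - 3)/(2*(k - 3)*(2*k + 3)); s_k = R·t_k = (-3)**k*(k**2 - 3*k - 3).
s_(k+1) − s_k = (-3)**k*(-4*k**2 + 6*k + 18) = t_k.
s_(n+1) = (-3)**(n + 1)*(n**2 - n - 5) and s_(0) = -3, so S(n) = -3*(-3)**n*n**2 + 3*(-3)**n*n + 15*(-3)**n + 3.

S(n) = -3*(-3)**n*n**2 + 3*(-3)**n*n + 15*(-3)**n + 3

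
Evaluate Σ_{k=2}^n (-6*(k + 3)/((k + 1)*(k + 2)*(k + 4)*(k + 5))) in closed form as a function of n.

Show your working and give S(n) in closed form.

S(n) = (-n**2 - 7*n + 8)/(6*(n**2 + 7*n + 10))

Step 1: r(k) = (k + 1)*(k + 4)**2/((k + 3)**2*(k + 6)).
Normal form (A,B,C) = (k + 1, k + 6, k**2 + 6*k + 9).
f must satisfy (k + 1)·f(k+1) − (k + 5)·f(k) = k**2 + 6*k + 9.
deg f ≤ 4 (via 1,1,2).
Match coefficients ⇒ f(k) = k*(k + 2)*(k + 3)*(k + 5)/8.
Then R = B(k−1)f/C = k*(k + 2)*(k + 5)**2/(8*(k + 3)), so s_k = R(k)·t_k = 3*k*(-k - 5)/(4*(k**2 + 5*k + 4)).
Check: Δs_k = 6*(-k - 3)/(k**4 + 12*k**3 + 49*k**2 + 78*k + 40). ✓
s_(n+1) = 3*(-n**2 - 7*n - 6)/(4*(n**2 + 7*n + 10)) and s_(2) = -7/12, so S(n) = (-n**2 - 7*n + 8)/(6*(n**2 + 7*n + 10)).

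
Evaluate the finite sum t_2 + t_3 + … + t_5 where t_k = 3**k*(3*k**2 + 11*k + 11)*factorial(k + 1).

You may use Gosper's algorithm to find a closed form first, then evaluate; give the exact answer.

Compute t_(k+1)/t_k: get 3*(3*k**3 + 23*k**2 + 59*k + 50)/(3*k**2 + 11*k + 11).
Normal form (A,B,C) = (3*k + 6, 1, k**2 + 11*k/3 + 11/3).
Key eq: (3*k + 6)·f(k+1) = (1)·f(k) + (k**2 + 11*k/3 + 11/3).
deg f ≤ 1 (via 1,0,2).
Coefficient equations give f(k) = (k + 1)/3.
So s_k = (B(k−1)f/C)·t_k = ((k + 1)/(3*k**2 + 11*k + 11))·t_k = 3**k*(k + 1)*factorial(k + 1).
Verify: 3**k*(3*k**2 + 11*k + 11)*factorial(k + 1) matches t_k.
Telescoping: Σ = s_(6) − s_(2) = 25719120 − (162) = 25718958.

Σ = 25718958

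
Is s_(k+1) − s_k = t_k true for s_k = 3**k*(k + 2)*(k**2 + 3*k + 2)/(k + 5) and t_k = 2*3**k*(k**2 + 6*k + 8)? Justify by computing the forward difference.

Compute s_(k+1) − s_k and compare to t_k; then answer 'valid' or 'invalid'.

Invalid: residual 3**(k + 1)*(-2*k**3 - 21*k**2 - 73*k - 78)/(k**2 + 11*k + 30) ≠ 0.

s_(k+1) = 3**(k + 1)*(k + 3)*(3*k + (k + 1)**2 + 5)/(k + 6)
s_(k+1) − s_k = 3**k*(2*k**4 + 28*k**3 + 145*k**2 + 317*k + 246)/(k**2 + 11*k + 30)
(s_(k+1) − s_k) − t_k = 3**(k + 1)*(-2*k**3 - 21*k**2 - 73*k - 78)/(k**2 + 11*k + 30)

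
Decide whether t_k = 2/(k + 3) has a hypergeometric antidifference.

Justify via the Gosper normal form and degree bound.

t_(k+1)/t_k = (k + 3)/(k + 4).
Normal form (A,B,C) = (k + 3, k + 4, 1).
f must satisfy (k + 3)·f(k+1) − (k + 3)·f(k) = 1.
d = 0 from the (1,1,0) case.
Generic f = c0 gives residual -1; -1 = 0 cannot hold, so t_k is not Gosper-summable.

No — t_k has no hypergeometric antidifference.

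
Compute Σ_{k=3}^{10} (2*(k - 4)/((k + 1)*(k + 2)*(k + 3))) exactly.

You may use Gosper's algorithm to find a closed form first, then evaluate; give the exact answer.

Compute t_(k+1)/t_k: get (k - 3)*(k + 1)/((k - 4)*(k + 4)).
So A=k + 1 and B=k + 4, with C=k - 4.
Solve (k + 1)·f(k+1) − (k + 3)·f(k) = k - 4.
d = 2 from the (1,1,1) case.
Coefficient equations give f(k) = -k*(3*k + 13)/4.
So s_k = (B(k−1)f/C)·t_k = (-k*(k + 3)*(3*k + 13)/(4*(k - 4)))·t_k = k*(-3*k - 13)/(2*(k + 1)*(k + 2)).
Δs = 2*(k - 4)/(k**3 + 6*k**2 + 11*k + 6), as required.
Telescoping: Σ = s_(11) − s_(3) = -253/156 − (-33/20) = 11/390.

Σ = 11/390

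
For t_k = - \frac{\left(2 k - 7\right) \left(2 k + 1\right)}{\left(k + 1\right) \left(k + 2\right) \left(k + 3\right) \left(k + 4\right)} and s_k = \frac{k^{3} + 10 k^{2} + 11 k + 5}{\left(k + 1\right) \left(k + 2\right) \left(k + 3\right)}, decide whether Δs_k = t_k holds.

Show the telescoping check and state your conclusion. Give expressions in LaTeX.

valid; difference matches t_k

s_(k+1) = (11*k + (k + 1)**3 + 10*(k + 1)**2 + 16)/((k + 2)*(k + 3)*(k + 4))
s_(k+1) − s_k = (-4*k**2 + 12*k + 7)/(k**4 + 10*k**3 + 35*k**2 + 50*k + 24)
(s_(k+1) − s_k) − t_k = 0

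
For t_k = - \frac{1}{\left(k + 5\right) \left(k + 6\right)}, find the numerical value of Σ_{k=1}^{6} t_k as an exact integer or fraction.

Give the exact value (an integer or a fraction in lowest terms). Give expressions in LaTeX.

Σ = -1/12

The ratio is (k + 5)/(k + 7).
Normal form (A,B,C) = (k + 5, k + 7, 1).
Set up (k + 5)·f(k+1) − (k + 6)·f(k) − (1) = 0.
Degrees (1,1,0) ⇒ d ≤ 1.
Solving with deg f ≤ 1: f(k) = k/5.
R(k) = B(k−1)·f(k)/C(k) = k*(k + 6)/5; s_k = R·t_k = -k/(5*k + 25).
Check: Δs_k = -1/(k**2 + 11*k + 30). ✓
Evaluate s at k=7 and k=1: -7/60 and -1/30; difference -1/12.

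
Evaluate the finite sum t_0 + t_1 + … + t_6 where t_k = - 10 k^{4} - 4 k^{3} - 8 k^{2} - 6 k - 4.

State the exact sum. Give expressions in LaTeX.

Step 1: r(k) = (5*k**4 + 22*k**3 + 40*k**2 + 37*k + 16)/(5*k**4 + 2*k**3 + 4*k**2 + 3*k + 2).
So A=1 and B=1, with C=k**4 + 2*k**3/5 + 4*k**2/5 + 3*k/5 + 2/5.
Solve (1)·f(k+1) − (1)·f(k) = k**4 + 2*k**3/5 + 4*k**2/5 + 3*k/5 + 2/5.
From deg A=0, deg B=0, deg C=4: d=5.
Match coefficients ⇒ f(k) = k*(k**4 - 2*k**3 + 2*k**2 + 1)/5.
Certificate R = B(k−1)f/C = k*(k**4 - 2*k**3 + 2*k**2 + 1)/(5*k**4 + 2*k**3 + 4*k**2 + 3*k + 2) gives s_k = 2*k*(-k**4 + 2*k**3 - 2*k**2 - 1).
Δs = -10*k**4 - 4*k**3 - 8*k**2 - 6*k - 4, as required.
Sum = s_(7) − s_(0); s_(7) = -25396, s_(0) = 0 ⇒ -25396.

Σ = -25396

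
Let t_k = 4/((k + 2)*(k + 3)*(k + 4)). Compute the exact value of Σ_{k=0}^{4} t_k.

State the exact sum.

Σ = 25/84

Compute t_(k+1)/t_k: get (k + 2)/(k + 5).
A = k + 2, B = k + 5, C = 1.
Solve (k + 2)·f(k+1) − (k + 4)·f(k) = 1.
Bound: deg f ≤ 2.
Solve for f: f(k) = k*(k + 5)/12 (degree 2 ≤ 2).
Then R = B(k−1)f/C = k*(k + 4)*(k + 5)/12, so s_k = R(k)·t_k = k*(k + 5)/(3*(k + 2)*(k + 3)).
Check: Δs_k = 4/(k**3 + 9*k**2 + 26*k + 24). ✓
Σ_(k=0)^(4) t_k = s_(5) − s_(0) = 25/84 − (0) = 25/84.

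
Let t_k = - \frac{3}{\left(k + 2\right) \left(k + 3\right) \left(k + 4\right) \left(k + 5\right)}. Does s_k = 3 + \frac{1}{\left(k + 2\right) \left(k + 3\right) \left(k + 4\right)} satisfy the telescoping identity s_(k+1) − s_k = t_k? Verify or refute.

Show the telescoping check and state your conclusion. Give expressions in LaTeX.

valid; difference matches t_k

s_(k+1) = 3 + 1/((k + 3)*(k + 4)*(k + 5))
s_(k+1) − s_k = -3/((k + 2)*(k + 3)*(k + 4)*(k + 5))
(s_(k+1) − s_k) − t_k = 0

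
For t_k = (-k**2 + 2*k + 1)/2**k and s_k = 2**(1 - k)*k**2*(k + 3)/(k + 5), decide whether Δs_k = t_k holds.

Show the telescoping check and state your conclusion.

Invalid: residual 2**(1 - k)*(k**3 + 5*k**2 - 11*k - 5)/(k**2 + 11*k + 30) ≠ 0.

s_(k+1) = (k + 1)**2*(k + 4)/(2**k*(k + 6))
s_(k+1) − s_k = (-k**4 - 7*k**3 + 3*k**2 + 49*k + 20)/(2**k*(k**2 + 11*k + 30))
(s_(k+1) − s_k) − t_k = 2**(1 - k)*(k**3 + 5*k**2 - 11*k - 5)/(k**2 + 11*k + 30)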